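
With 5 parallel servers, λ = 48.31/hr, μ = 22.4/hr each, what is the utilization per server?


ρ = λ/(cμ) = 48.31/(5·22.4) = 48.31/112.00 = 0.4313

Final: 0.4313


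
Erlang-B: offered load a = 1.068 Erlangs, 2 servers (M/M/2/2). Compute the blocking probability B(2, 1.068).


B(c,a) = (a^c/c!) / Σ_{k=0}^{c} a^k/k!
a^2/2! = 0.570312
Σ terms (k=0..2): 1.00000 + 1.06800 + 0.57031 = 2.638312
B = 0.570312/2.638312 = 0.216165

Final: 0.216165


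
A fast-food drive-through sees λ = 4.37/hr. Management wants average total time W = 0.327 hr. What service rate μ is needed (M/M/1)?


W = 1/(μ−λ) ⇒ μ − λ = 1/W = 1/0.327 = 3.0581
μ = λ + 1/W = 4.37 + 3.0581 = 7.4281 per hr

Final: 7.4281 /hr


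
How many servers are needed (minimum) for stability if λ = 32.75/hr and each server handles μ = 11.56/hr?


Stability requires cμ > λ ⇔ c > λ/μ.
λ/μ = 32.75/11.56 = 2.8330
Minimum integer c = ⌊2.8330⌋ + 1 = 3
Check: 3·11.56 = 34.68 > 32.75, while 2·11.56 = 23.12 ≤ 32.75

Final: 3 servers


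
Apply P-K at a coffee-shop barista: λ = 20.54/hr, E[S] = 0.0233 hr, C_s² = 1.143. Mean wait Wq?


ρ = λ·E[S] = 20.54·0.0233 = 0.4786
E[S²] = E[S]²(1+C_s²) = 0.0233²·(1+1.143) = 0.001163
Wq = λ·E[S²]/(2(1−ρ)) = 20.54·0.001163/(2·0.5214) = 0.02291 hr

Final: 0.02291 hr


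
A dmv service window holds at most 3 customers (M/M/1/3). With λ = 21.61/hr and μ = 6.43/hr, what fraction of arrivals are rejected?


ρ = λ/μ = 21.61/6.43 = 3.3608
P_K = (1−ρ)ρ^K/(1−ρ^(K+1)) = (-2.3608·37.960453)/(1 − 127.577820)
= -89.617367/-126.577820 = 0.708002

Final: 0.708002


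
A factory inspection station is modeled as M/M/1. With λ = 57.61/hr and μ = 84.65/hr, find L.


ρ = λ/μ = 57.61/84.65 = 0.6806
L = ρ/(1−ρ) = 0.6806/(1 − 0.6806) = 0.6806/0.3194 = 2.1305

Final: 2.1305


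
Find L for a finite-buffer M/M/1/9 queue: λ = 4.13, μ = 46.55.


ρ = 4.13/46.55 = 0.08872
L = ρ[1 − (K+1)ρ^K + Kρ^(K+1)] / [(1−ρ)(1−ρ^(K+1))]
Numerator: 0.08872·(1 − 10·3.406e-10 + 9·3.022e-11) = 0.088722
Denominator: (0.9113)·(1.000000) = 0.911278
L = 0.088722/0.911278 = 0.09736

Final: 0.09736


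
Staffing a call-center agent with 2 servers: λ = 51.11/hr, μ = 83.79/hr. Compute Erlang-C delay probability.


a = λ/μ = 0.6100; ρ = a/2 = 0.3050
P₀ = 0.532580 (from M/M/c formula)
C(c,a) = [a^c/(c!(1−ρ))]·P₀ = [0.37207/(2·0.6950)]·0.532580
= 0.26767·0.532580 = 0.142558

Final: 0.142558


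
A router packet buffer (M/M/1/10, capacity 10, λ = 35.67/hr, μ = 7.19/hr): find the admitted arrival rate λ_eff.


ρ = 4.9611; P_K = (1−ρ)ρ^10/(1−ρ^11) = 0.798430
λ_eff = λ(1 − P_K) = 35.67·(1 − 0.798430) = 35.67·0.201570 = 7.1900 /hr

Final: 7.1900 /hr


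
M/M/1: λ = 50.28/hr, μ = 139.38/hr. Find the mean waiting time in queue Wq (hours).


ρ = 50.28/139.38 = 0.3607
Wq = ρ/(μ−λ) = 0.3607/(139.38 − 50.28) = 0.3607/89.10 = 0.004049 hr

Final: 0.004049 hr


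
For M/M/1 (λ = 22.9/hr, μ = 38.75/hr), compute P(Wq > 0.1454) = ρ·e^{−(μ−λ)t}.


ρ = 22.9/38.75 = 0.5910
P(Wq > t) = ρ·e^{−(μ−λ)t} = 0.5910·e^{−2.3046}
= 0.5910·0.099800 = 0.058978

Final: 0.058978


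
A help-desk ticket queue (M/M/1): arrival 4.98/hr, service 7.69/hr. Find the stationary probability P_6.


ρ = 4.98/7.69 = 0.6476
P_n = (1−ρ)·ρ^n = (1 − 0.6476)·0.6476^6 = 0.3524·0.073760 = 0.025993

Final: 0.025993


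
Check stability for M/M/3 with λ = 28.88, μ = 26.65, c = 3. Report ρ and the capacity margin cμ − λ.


Total capacity cμ = 3·26.65 = 79.95/hr
ρ = λ/(cμ) = 28.88/79.95 = 0.3612
Stable ⇔ ρ < 1: YES
Spare capacity = cμ − λ = 79.95 − 28.88 = 51.07/hr

Final: ρ = 0.3612; stable; margin = 51.07/hr


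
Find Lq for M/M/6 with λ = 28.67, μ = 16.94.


a = λ/μ = 1.6924; ρ = a/6 = 0.2821
P₀ = 0.183971
Lq = P₀·a^c·ρ / (c!·(1−ρ)²) = 0.183971·23.50097·0.2821/(720·0.51542)
= 0.003286

Final: 0.003286


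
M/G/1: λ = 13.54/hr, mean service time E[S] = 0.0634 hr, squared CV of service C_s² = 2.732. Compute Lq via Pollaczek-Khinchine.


ρ = λ·E[S] = 13.54·0.0634 = 0.8584
Lq = ρ²(1+C_s²)/(2(1−ρ)) = 0.7369·(1+2.732)/(2·0.1416)
= 0.7369·3.7320/0.2831 = 9.71348

Final: 9.71348


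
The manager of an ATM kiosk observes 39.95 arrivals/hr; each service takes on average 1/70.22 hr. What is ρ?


ρ = λ/μ = 39.95/70.22 = 0.5689

Final: 0.5689


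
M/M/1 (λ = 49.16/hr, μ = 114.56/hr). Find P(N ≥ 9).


ρ = 49.16/114.56 = 0.4291
P(N ≥ n) = ρ^n = 0.4291^9 = 0.0004934

Final: 0.0004934


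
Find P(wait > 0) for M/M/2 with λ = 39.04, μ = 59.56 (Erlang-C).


a = λ/μ = 0.6555; ρ = a/2 = 0.3277
P₀ = 0.506323 (from M/M/c formula)
C(c,a) = [a^c/(c!(1−ρ))]·P₀ = [0.42965/(2·0.6723)]·0.506323
= 0.31955·0.506323 = 0.161796

Final: 0.161796


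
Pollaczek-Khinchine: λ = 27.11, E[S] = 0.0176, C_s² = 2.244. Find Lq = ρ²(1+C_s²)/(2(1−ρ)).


ρ = λ·E[S] = 27.11·0.0176 = 0.4771
Lq = ρ²(1+C_s²)/(2(1−ρ)) = 0.2277·(1+2.244)/(2·0.5229)
= 0.2277·3.2440/1.0457 = 0.70623

Final: 0.70623


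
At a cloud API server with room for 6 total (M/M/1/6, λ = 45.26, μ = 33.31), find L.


ρ = 45.26/33.31 = 1.3588
L = ρ[1 − (K+1)ρ^K + Kρ^(K+1)] / [(1−ρ)(1−ρ^(K+1))]
Numerator: 1.3588·(1 − 7·6.292736 + 6·8.550262) = 11.212986
Denominator: (-0.3588)·(-7.550262) = 2.708665
L = 11.212986/2.708665 = 4.1397

Final: 4.1397


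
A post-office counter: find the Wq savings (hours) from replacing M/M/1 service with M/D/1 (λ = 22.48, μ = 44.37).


ρ = 22.48/44.37 = 0.5066
Wq(M/M/1) = ρ/(μ−λ) = 0.5066/21.89 = 0.02315 hr
Wq(M/D/1) = ρ/(2(μ−λ)) = 0.01157 hr
Savings = 0.02315 − 0.01157 = 0.01157 hr

Final: 0.01157 hr


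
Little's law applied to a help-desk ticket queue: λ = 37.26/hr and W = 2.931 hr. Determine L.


L = λW = 37.26·2.931 = 109.2091

Final: 109.2091


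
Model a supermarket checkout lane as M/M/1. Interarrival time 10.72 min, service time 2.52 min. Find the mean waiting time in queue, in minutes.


λ = 60/10.72 = 5.5970 /hr
μ = 60/2.52 = 23.8095 /hr
ρ = λ/μ = 5.5970/23.8095 = 0.2351
Wq = ρ/(μ−λ) = 0.2351/(23.8095−5.5970) = 0.01291 hr
In minutes: 0.01291·60 = 0.7744 min

Final: 0.7744 min


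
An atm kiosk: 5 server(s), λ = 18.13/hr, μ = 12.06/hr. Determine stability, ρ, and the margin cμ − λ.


Total capacity cμ = 5·12.06 = 60.30/hr
ρ = λ/(cμ) = 18.13/60.30 = 0.3007
Stable ⇔ ρ < 1: YES
Spare capacity = cμ − λ = 60.30 − 18.13 = 42.17/hr

Final: ρ = 0.3007; stable; margin = 42.17/hr


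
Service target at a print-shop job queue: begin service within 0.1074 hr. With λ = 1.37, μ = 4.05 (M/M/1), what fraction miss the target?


ρ = 1.37/4.05 = 0.3383
P(Wq > t) = ρ·e^{−(μ−λ)t} = 0.3383·e^{−0.2878}
= 0.3383·0.749888 = 0.253666

Final: 0.253666


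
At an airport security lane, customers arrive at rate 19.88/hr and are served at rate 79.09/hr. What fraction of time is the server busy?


ρ = λ/μ = 19.88/79.09 = 0.2514

Final: 0.2514


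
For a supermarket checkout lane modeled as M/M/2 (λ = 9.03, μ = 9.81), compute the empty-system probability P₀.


a = λ/μ = 9.03/9.81 = 0.9205; ρ = a/c = 0.4602
Σ_{k=0}^{1} a^k/k! (terms k=0..1) = 1.00000 + 0.92049 = 1.92049
Tail: a^2/(2!(1−ρ)) = 0.84730/(2·0.5398) = 0.78489
P₀ = 1/(1.92049 + 0.78489) = 1/2.70538 = 0.369634

Final: 0.369634


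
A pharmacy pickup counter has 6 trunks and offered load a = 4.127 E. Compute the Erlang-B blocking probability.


B(c,a) = (a^c/c!) / Σ_{k=0}^{c} a^k/k!
a^6/6! = 6.862373
Σ terms (k=0..6): 1.00000 + 4.12700 + 8.51606 + 11.71527 + 12.08723 + 9.97680 + 6.86237 = 54.284725
B = 6.862373/54.284725 = 0.126414

Final: 0.126414


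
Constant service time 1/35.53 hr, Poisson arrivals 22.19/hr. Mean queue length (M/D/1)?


ρ = 22.19/35.53 = 0.6245
M/D/1: Lq = ρ²/(2(1−ρ)) = 0.3901/(2·0.3755) = 0.51944

Final: 0.51944


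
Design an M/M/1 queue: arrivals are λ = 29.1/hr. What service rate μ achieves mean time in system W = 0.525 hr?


W = 1/(μ−λ) ⇒ μ − λ = 1/W = 1/0.525 = 1.9048
μ = λ + 1/W = 29.1 + 1.9048 = 31.0048 per hr

Final: 31.0048 /hr


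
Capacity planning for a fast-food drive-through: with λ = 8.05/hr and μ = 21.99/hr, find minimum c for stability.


Stability requires cμ > λ ⇔ c > λ/μ.
λ/μ = 8.05/21.99 = 0.3661
Minimum integer c = ⌊0.3661⌋ + 1 = 1
Check: 1·21.99 = 21.99 > 8.05, while 0·21.99 = 0.00 ≤ 8.05

Final: 1 servers


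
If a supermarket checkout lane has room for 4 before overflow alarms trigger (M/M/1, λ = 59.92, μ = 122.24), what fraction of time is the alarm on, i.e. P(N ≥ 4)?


ρ = 59.92/122.24 = 0.4902
P(N ≥ n) = ρ^n = 0.4902^4 = 0.057734

Final: 0.057734


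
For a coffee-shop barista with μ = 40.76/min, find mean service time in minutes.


Mean service time = 1/μ = 1/40.76 minute = 0.02453 minute
In minutes: 0.02453 × 1 = 0.02453 min

Final: 0.02453 min


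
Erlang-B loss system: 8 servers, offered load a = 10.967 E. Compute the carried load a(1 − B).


B(8,10.967) = 0.381363 (Erlang-B)
Carried load = a(1 − B) = 10.967·(1 − 0.381363) = 10.967·0.618637 = 6.7846 E

Final: 6.7846 Erlangs


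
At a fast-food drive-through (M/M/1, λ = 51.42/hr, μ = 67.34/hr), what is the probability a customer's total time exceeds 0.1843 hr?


W ~ Exponential(μ−λ) for M/M/1.
μ − λ = 67.34 − 51.42 = 15.9200
P(W > t) = e^{−(μ−λ)t} = e^{−2.9341} = 0.053181

Final: 0.053181


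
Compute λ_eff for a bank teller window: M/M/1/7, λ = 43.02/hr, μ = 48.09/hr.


ρ = 0.8946; P_K = (1−ρ)ρ^7/(1−ρ^8) = 0.081942
λ_eff = λ(1 − P_K) = 43.02·(1 − 0.081942) = 43.02·0.918058 = 39.4948 /hr

Final: 39.4948 /hr


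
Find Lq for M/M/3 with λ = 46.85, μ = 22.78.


a = λ/μ = 2.0566; ρ = a/3 = 0.6855
P₀ = 0.102228
Lq = P₀·a^c·ρ / (c!·(1−ρ)²) = 0.102228·8.69897·0.6855/(6·0.09888)
= 1.02754

Final: 1.02754


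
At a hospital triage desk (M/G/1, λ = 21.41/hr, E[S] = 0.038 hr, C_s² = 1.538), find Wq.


ρ = λ·E[S] = 21.41·0.038 = 0.8136
E[S²] = E[S]²(1+C_s²) = 0.038²·(1+1.538) = 0.003665
Wq = λ·E[S²]/(2(1−ρ)) = 21.41·0.003665/(2·0.1864) = 0.21045 hr

Final: 0.21045 hr


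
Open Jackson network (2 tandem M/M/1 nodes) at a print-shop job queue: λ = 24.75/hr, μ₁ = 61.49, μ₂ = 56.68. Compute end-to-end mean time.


Each node sees arrival rate λ = 24.75/hr (tandem ⇒ throughput preserved).
W₁ = 1/(μ₁−λ) = 1/(61.49−24.75) = 0.02722 hr
W₂ = 1/(μ₂−λ) = 1/(56.68−24.75) = 0.03132 hr
W_total = W₁ + W₂ = 0.02722 + 0.03132 = 0.05854 hr

Final: 0.05854 hr


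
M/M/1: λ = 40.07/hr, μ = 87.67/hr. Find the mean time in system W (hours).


W = 1/(μ−λ) = 1/(87.67 − 40.07) = 1/47.60 = 0.02101 hr

Final: 0.02101 hr


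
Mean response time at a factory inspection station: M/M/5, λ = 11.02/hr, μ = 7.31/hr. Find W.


a = 1.5075; ρ = 0.3015; P₀ = 0.221095
Lq = P₀·a^c·ρ/(c!(1−ρ)²) = 0.008865
Wq = Lq/λ = 0.008865/11.02 = 0.0008045 hr
W = Wq + 1/μ = 0.0008045 + 0.13680 = 0.13760 hr

Final: 0.13760 hr


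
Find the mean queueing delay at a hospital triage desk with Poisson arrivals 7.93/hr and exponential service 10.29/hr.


ρ = 7.93/10.29 = 0.7707
Wq = ρ/(μ−λ) = 0.7707/(10.29 − 7.93) = 0.7707/2.36 = 0.3265 hr

Final: 0.3265 hr


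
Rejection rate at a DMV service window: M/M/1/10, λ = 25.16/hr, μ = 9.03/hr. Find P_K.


ρ = λ/μ = 25.16/9.03 = 2.7863
P_K = (1−ρ)ρ^K/(1−ρ^(K+1)) = (-1.7863·28198.685547)/(1 − 78569.095057)
= -50370.409510/-78568.095057 = 0.641105

Final: 0.641105


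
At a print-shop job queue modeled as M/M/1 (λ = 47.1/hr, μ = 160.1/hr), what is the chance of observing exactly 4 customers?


ρ = 47.1/160.1 = 0.2942
P_n = (1−ρ)·ρ^n = (1 − 0.2942)·0.2942^4 = 0.7058·0.007491 = 0.005287

Final: 0.005287


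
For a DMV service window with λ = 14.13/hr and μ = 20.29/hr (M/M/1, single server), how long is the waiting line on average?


ρ = 14.13/20.29 = 0.6964
Lq = ρ²/(1−ρ) = 0.4850/0.3036 = 1.5974

Final: 1.5974


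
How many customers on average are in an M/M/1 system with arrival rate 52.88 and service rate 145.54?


ρ = λ/μ = 52.88/145.54 = 0.3633
L = ρ/(1−ρ) = 0.3633/(1 − 0.3633) = 0.3633/0.6367 = 0.5707

Final: 0.5707


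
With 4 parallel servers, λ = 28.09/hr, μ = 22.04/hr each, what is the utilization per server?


ρ = λ/(cμ) = 28.09/(4·22.04) = 28.09/88.16 = 0.3186

Final: 0.3186


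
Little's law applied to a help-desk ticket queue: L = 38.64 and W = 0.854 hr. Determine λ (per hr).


λ = L/W = 38.64/0.854 = 45.2459 /hr

Final: 45.2459 /hr


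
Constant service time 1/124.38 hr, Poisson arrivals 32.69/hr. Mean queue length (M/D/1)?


ρ = 32.69/124.38 = 0.2628
M/D/1: Lq = ρ²/(2(1−ρ)) = 0.06908/(2·0.7372) = 0.04685

Final: 0.04685


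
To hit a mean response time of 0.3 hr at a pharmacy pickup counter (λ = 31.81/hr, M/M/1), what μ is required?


W = 1/(μ−λ) ⇒ μ − λ = 1/W = 1/0.3 = 3.3333
μ = λ + 1/W = 31.81 + 3.3333 = 35.1433 per hr

Final: 35.1433 /hr


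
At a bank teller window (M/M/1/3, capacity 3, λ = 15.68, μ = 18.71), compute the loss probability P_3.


ρ = λ/μ = 15.68/18.71 = 0.8381
P_K = (1−ρ)ρ^K/(1−ρ^(K+1)) = (0.1619·0.588595)/(1 − 0.493275)
= 0.095320/0.506725 = 0.188111

Final: 0.188111


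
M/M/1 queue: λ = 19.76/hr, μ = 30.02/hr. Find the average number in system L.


ρ = λ/μ = 19.76/30.02 = 0.6582
L = ρ/(1−ρ) = 0.6582/(1 − 0.6582) = 0.6582/0.3418 = 1.9259

Final: 1.9259


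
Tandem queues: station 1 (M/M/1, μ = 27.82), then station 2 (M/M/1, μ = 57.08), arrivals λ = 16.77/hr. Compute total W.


Each node sees arrival rate λ = 16.77/hr (tandem ⇒ throughput preserved).
W₁ = 1/(μ₁−λ) = 1/(27.82−16.77) = 0.09050 hr
W₂ = 1/(μ₂−λ) = 1/(57.08−16.77) = 0.02481 hr
W_total = W₁ + W₂ = 0.09050 + 0.02481 = 0.11531 hr

Final: 0.11531 hr


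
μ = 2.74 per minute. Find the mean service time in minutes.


Mean service time = 1/μ = 1/2.74 minute = 0.36496 minute
In minutes: 0.36496 × 1 = 0.3650 min

Final: 0.3650 min


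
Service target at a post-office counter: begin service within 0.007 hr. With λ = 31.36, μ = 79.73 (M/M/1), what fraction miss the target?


ρ = 31.36/79.73 = 0.3933
P(Wq > t) = ρ·e^{−(μ−λ)t} = 0.3933·e^{−0.3386}
= 0.3933·0.712775 = 0.280354

Final: 0.280354


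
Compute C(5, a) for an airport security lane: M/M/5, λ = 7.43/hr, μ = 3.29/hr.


a = λ/μ = 2.2584; ρ = a/5 = 0.4517
P₀ = 0.103043 (from M/M/c formula)
C(c,a) = [a^c/(c!(1−ρ))]·P₀ = [58.74414/(120·0.5483)]·0.103043
= 0.89278·0.103043 = 0.091994

Final: 0.091994


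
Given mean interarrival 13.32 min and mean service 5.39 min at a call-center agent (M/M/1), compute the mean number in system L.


λ = 60/13.32 = 4.5045 /hr
μ = 60/5.39 = 11.1317 /hr
ρ = λ/μ = 4.5045/11.1317 = 0.4047
L = ρ/(1−ρ) = 0.4047/0.5953 = 0.6797

Final: 0.6797


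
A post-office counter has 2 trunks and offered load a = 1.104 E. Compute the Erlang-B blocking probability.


B(c,a) = (a^c/c!) / Σ_{k=0}^{c} a^k/k!
a^2/2! = 0.609408
Σ terms (k=0..2): 1.00000 + 1.10400 + 0.60941 = 2.713408
B = 0.609408/2.713408 = 0.224591

Final: 0.224591


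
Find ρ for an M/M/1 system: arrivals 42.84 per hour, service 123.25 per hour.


ρ = λ/μ = 42.84/123.25 = 0.3476

Final: 0.3476


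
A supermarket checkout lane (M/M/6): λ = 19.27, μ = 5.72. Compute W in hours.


a = 3.3689; ρ = 0.5615; P₀ = 0.033301
Lq = P₀·a^c·ρ/(c!(1−ρ)²) = 0.19742
Wq = Lq/λ = 0.19742/19.27 = 0.01024 hr
W = Wq + 1/μ = 0.01024 + 0.17483 = 0.18507 hr

Final: 0.18507 hr


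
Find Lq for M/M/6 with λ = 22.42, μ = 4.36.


a = λ/μ = 5.1422; ρ = a/6 = 0.8570
P₀ = 0.003562
Lq = P₀·a^c·ρ / (c!·(1−ρ)²) = 0.003562·18488.20355·0.8570/(720·0.02044)
= 3.83535

Final: 3.83535


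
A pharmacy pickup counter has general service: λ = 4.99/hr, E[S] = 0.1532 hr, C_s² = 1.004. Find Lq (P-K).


ρ = λ·E[S] = 4.99·0.1532 = 0.7645
Lq = ρ²(1+C_s²)/(2(1−ρ)) = 0.5844·(1+1.004)/(2·0.2355)
= 0.5844·2.0040/0.4711 = 2.48620

Final: 2.48620


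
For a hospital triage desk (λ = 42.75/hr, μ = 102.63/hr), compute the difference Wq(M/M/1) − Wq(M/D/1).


ρ = 42.75/102.63 = 0.4165
Wq(M/M/1) = ρ/(μ−λ) = 0.4165/59.88 = 0.006956 hr
Wq(M/D/1) = ρ/(2(μ−λ)) = 0.003478 hr
Savings = 0.006956 − 0.003478 = 0.003478 hr

Final: 0.003478 hr


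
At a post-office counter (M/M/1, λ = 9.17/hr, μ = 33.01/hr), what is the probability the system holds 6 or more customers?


ρ = 9.17/33.01 = 0.2778
P(N ≥ n) = ρ^n = 0.2778^6 = 0.0004596

Final: 0.0004596


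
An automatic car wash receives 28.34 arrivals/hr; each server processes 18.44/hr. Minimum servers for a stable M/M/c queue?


Stability requires cμ > λ ⇔ c > λ/μ.
λ/μ = 28.34/18.44 = 1.5369
Minimum integer c = ⌊1.5369⌋ + 1 = 2
Check: 2·18.44 = 36.88 > 28.34, while 1·18.44 = 18.44 ≤ 28.34

Final: 2 servers


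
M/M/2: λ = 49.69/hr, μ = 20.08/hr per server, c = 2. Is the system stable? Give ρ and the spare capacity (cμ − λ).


Total capacity cμ = 2·20.08 = 40.16/hr
ρ = λ/(cμ) = 49.69/40.16 = 1.2373
Stable ⇔ ρ < 1: NO
Spare capacity = cμ − λ = 40.16 − 49.69 = -9.53/hr

Final: ρ = 1.2373; unstable; margin = -9.53/hr


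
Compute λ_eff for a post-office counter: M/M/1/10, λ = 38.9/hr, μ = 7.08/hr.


ρ = 5.4944; P_K = (1−ρ)ρ^10/(1−ρ^11) = 0.817995
λ_eff = λ(1 − P_K) = 38.9·(1 − 0.817995) = 38.9·0.182005 = 7.0800 /hr

Final: 7.0800 /hr


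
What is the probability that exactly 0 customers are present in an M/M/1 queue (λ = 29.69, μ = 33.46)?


ρ = 29.69/33.46 = 0.8873
P_n = (1−ρ)·ρ^n = (1 − 0.8873)·0.8873^0 = 0.1127·1.000000 = 0.112672

Final: 0.112672


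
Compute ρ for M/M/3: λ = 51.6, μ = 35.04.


ρ = λ/(cμ) = 51.6/(3·35.04) = 51.6/105.12 = 0.4909

Final: 0.4909


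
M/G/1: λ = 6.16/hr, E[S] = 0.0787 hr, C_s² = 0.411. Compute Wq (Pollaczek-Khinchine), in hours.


ρ = λ·E[S] = 6.16·0.0787 = 0.4848
E[S²] = E[S]²(1+C_s²) = 0.0787²·(1+0.411) = 0.008739
Wq = λ·E[S²]/(2(1−ρ)) = 6.16·0.008739/(2·0.5152) = 0.05224 hr

Final: 0.05224 hr


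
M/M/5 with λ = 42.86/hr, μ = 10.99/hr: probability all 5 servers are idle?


a = λ/μ = 42.86/10.99 = 3.8999; ρ = a/c = 0.7800
Σ_{k=0}^{4} a^k/k! (terms k=0..4) = 1.00000 + 3.89991 + 7.60465 + 9.88581 + 9.63844 = 32.02880
Tail: a^5/(5!(1−ρ)) = 902.13674/(120·0.2200) = 34.16902
P₀ = 1/(32.02880 + 34.16902) = 1/66.19782 = 0.015106

Final: 0.015106


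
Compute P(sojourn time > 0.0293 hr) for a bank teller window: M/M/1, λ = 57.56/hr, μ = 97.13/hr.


W ~ Exponential(μ−λ) for M/M/1.
μ − λ = 97.13 − 57.56 = 39.5700
P(W > t) = e^{−(μ−λ)t} = e^{−1.1594} = 0.313674

Final: 0.313674


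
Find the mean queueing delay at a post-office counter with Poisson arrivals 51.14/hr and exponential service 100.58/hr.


ρ = 51.14/100.58 = 0.5085
Wq = ρ/(μ−λ) = 0.5085/(100.58 − 51.14) = 0.5085/49.44 = 0.01028 hr

Final: 0.01028 hr


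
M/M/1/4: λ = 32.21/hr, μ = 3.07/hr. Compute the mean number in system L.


ρ = 32.21/3.07 = 10.4919
L = ρ[1 − (K+1)ρ^K + Kρ^(K+1)] / [(1−ρ)(1−ρ^(K+1))]
Numerator: 10.4919·(1 − 5·12117.398689 + 4·127134.010351) = 4699827.701853
Denominator: (-9.4919)·(-127133.010351) = 1206728.313230
L = 4699827.701853/1206728.313230 = 3.8947

Final: 3.8947


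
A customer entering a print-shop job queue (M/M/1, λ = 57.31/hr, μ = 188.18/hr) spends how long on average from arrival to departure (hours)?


W = 1/(μ−λ) = 1/(188.18 − 57.31) = 1/130.87 = 0.007641 hr

Final: 0.007641 hr


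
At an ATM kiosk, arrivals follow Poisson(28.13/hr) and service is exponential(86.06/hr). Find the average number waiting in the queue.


ρ = 28.13/86.06 = 0.3269
Lq = ρ²/(1−ρ) = 0.1068/0.6731 = 0.1587

Final: 0.1587


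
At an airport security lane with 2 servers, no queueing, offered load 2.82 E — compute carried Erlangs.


B(2,2.82) = 0.510018 (Erlang-B)
Carried load = a(1 − B) = 2.82·(1 − 0.510018) = 2.82·0.489982 = 1.3818 E

Final: 1.3818 Erlangs


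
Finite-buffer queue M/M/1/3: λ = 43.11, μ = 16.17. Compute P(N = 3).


ρ = λ/μ = 43.11/16.17 = 2.6660
P_K = (1−ρ)ρ^K/(1−ρ^(K+1)) = (-1.6660·18.949773)/(1 − 50.521009)
= -31.571236/-49.521009 = 0.637532

Final: 0.637532


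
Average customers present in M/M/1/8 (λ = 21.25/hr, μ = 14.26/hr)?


ρ = 21.25/14.26 = 1.4902
L = ρ[1 − (K+1)ρ^K + Kρ^(K+1)] / [(1−ρ)(1−ρ^(K+1))]
Numerator: 1.4902·(1 − 9·24.317295 + 8·36.237204) = 107.355674
Denominator: (-0.4902)·(-35.237204) = 17.272655
L = 107.355674/17.272655 = 6.2154

Final: 6.2154


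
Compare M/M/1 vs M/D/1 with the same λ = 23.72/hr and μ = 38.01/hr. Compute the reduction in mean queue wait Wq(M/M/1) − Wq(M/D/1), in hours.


ρ = 23.72/38.01 = 0.6240
Wq(M/M/1) = ρ/(μ−λ) = 0.6240/14.29 = 0.04367 hr
Wq(M/D/1) = ρ/(2(μ−λ)) = 0.02184 hr
Savings = 0.04367 − 0.02184 = 0.02184 hr

Final: 0.02184 hr


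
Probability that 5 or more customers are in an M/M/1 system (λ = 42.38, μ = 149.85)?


ρ = 42.38/149.85 = 0.2828
P(N ≥ n) = ρ^n = 0.2828^5 = 0.001809

Final: 0.001809


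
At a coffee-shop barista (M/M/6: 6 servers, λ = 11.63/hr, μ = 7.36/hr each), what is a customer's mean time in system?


a = 1.5802; ρ = 0.2634; P₀ = 0.205870
Lq = P₀·a^c·ρ/(c!(1−ρ)²) = 0.002160
Wq = Lq/λ = 0.002160/11.63 = 0.0001858 hr
W = Wq + 1/μ = 0.0001858 + 0.13587 = 0.13606 hr

Final: 0.13606 hr


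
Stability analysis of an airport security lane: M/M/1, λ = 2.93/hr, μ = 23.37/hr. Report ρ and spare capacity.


Total capacity cμ = 1·23.37 = 23.37/hr
ρ = λ/(cμ) = 2.93/23.37 = 0.1254
Stable ⇔ ρ < 1: YES
Spare capacity = cμ − λ = 23.37 − 2.93 = 20.44/hr

Final: ρ = 0.1254; stable; margin = 20.44/hr


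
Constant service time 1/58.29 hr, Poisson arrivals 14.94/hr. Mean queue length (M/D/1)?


ρ = 14.94/58.29 = 0.2563
M/D/1: Lq = ρ²/(2(1−ρ)) = 0.06569/(2·0.7437) = 0.04417

Final: 0.04417


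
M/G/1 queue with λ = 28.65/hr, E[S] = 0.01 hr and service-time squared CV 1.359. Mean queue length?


ρ = λ·E[S] = 28.65·0.01 = 0.2865
Lq = ρ²(1+C_s²)/(2(1−ρ)) = 0.08208·(1+1.359)/(2·0.7135)
= 0.08208·2.3590/1.4270 = 0.13569

Final: 0.13569


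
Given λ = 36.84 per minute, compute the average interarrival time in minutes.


Mean interarrival time = 1/λ = 1/36.84 minute = 0.02714 minute
In minutes: 0.02714 × 1 = 0.02714 min

Final: 0.02714 min


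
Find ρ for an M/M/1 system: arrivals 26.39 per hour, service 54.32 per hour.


ρ = λ/μ = 26.39/54.32 = 0.4858

Final: 0.4858


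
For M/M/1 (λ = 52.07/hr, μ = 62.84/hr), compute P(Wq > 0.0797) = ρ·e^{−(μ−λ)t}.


ρ = 52.07/62.84 = 0.8286
P(Wq > t) = ρ·e^{−(μ−λ)t} = 0.8286·e^{−0.8584}
= 0.8286·0.423853 = 0.351210

Final: 0.351210


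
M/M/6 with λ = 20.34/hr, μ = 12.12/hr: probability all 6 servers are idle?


a = λ/μ = 20.34/12.12 = 1.6782; ρ = a/c = 0.2797
Σ_{k=0}^{5} a^k/k! (terms k=0..5) = 1.00000 + 1.67822 + 1.40821 + 0.78776 + 0.33051 + 0.11093 = 5.31563
Tail: a^6/(6!(1−ρ)) = 22.34035/(720·0.7203) = 0.04308
P₀ = 1/(5.31563 + 0.04308) = 1/5.35870 = 0.186612

Final: 0.186612


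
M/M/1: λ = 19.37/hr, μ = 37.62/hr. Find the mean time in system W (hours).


W = 1/(μ−λ) = 1/(37.62 − 19.37) = 1/18.25 = 0.05479 hr

Final: 0.05479 hr


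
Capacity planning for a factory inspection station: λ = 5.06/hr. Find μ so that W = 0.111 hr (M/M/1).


W = 1/(μ−λ) ⇒ μ − λ = 1/W = 1/0.111 = 9.0090
μ = λ + 1/W = 5.06 + 9.0090 = 14.0690 per hr

Final: 14.0690 /hr


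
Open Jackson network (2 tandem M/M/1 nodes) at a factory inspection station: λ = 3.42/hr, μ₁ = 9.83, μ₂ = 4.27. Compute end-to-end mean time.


Each node sees arrival rate λ = 3.42/hr (tandem ⇒ throughput preserved).
W₁ = 1/(μ₁−λ) = 1/(9.83−3.42) = 0.15601 hr
W₂ = 1/(μ₂−λ) = 1/(4.27−3.42) = 1.17647 hr
W_total = W₁ + W₂ = 0.15601 + 1.17647 = 1.33248 hr

Final: 1.33248 hr


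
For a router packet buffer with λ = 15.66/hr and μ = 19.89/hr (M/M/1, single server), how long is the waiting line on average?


ρ = 15.66/19.89 = 0.7873
Lq = ρ²/(1−ρ) = 0.6199/0.2127 = 2.9148

Final: 2.9148


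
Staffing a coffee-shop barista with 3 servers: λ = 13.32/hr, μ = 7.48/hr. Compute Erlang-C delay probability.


a = λ/μ = 1.7807; ρ = a/3 = 0.5936
P₀ = 0.149656 (from M/M/c formula)
C(c,a) = [a^c/(c!(1−ρ))]·P₀ = [5.64687/(6·0.4064)]·0.149656
= 2.31571·0.149656 = 0.346560

Final: 0.346560


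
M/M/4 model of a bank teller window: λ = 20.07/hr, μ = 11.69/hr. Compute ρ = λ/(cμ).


ρ = λ/(cμ) = 20.07/(4·11.69) = 20.07/46.76 = 0.4292

Final: 0.4292


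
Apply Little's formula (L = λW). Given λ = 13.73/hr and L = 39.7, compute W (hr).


W = L/λ = 39.7/13.73 = 2.8915 hr

Final: 2.8915 hr


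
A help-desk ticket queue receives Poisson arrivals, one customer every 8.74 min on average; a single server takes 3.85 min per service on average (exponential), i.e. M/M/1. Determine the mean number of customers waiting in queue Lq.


λ = 60/8.74 = 6.8650 /hr
μ = 60/3.85 = 15.5844 /hr
ρ = λ/μ = 6.8650/15.5844 = 0.4405
Lq = ρ²/(1−ρ) = 0.1940/0.5595 = 0.3468

Final: 0.3468


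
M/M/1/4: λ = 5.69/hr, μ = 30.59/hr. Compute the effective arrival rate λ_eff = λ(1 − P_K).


ρ = 0.1860; P_K = (1−ρ)ρ^4/(1−ρ^5) = 0.0009746
λ_eff = λ(1 − P_K) = 5.69·(1 − 0.0009746) = 5.69·0.999025 = 5.6845 /hr

Final: 5.6845 /hr


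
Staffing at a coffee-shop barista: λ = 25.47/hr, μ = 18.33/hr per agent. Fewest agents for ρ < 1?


Stability requires cμ > λ ⇔ c > λ/μ.
λ/μ = 25.47/18.33 = 1.3895
Minimum integer c = ⌊1.3895⌋ + 1 = 2
Check: 2·18.33 = 36.66 > 25.47, while 1·18.33 = 18.33 ≤ 25.47

Final: 2 servers


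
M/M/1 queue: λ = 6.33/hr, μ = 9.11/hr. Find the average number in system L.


ρ = λ/μ = 6.33/9.11 = 0.6948
L = ρ/(1−ρ) = 0.6948/(1 − 0.6948) = 0.6948/0.3052 = 2.2770

Final: 2.2770


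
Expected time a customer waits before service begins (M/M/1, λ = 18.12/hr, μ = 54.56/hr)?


ρ = 18.12/54.56 = 0.3321
Wq = ρ/(μ−λ) = 0.3321/(54.56 − 18.12) = 0.3321/36.44 = 0.009114 hr

Final: 0.009114 hr


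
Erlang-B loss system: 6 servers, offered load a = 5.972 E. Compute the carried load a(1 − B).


B(6,5.972) = 0.262954 (Erlang-B)
Carried load = a(1 − B) = 5.972·(1 − 0.262954) = 5.972·0.737046 = 4.4016 E

Final: 4.4016 Erlangs


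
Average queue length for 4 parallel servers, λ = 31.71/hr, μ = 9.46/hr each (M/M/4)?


a = λ/μ = 3.3520; ρ = a/4 = 0.8380
P₀ = 0.020526
Lq = P₀·a^c·ρ / (c!·(1−ρ)²) = 0.020526·126.24681·0.8380/(24·0.02624)
= 3.44780

Final: 3.44780


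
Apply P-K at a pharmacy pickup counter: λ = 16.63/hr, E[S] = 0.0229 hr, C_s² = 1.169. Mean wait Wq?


ρ = λ·E[S] = 16.63·0.0229 = 0.3808
E[S²] = E[S]²(1+C_s²) = 0.0229²·(1+1.169) = 0.001137
Wq = λ·E[S²]/(2(1−ρ)) = 16.63·0.001137/(2·0.6192) = 0.01527 hr

Final: 0.01527 hr


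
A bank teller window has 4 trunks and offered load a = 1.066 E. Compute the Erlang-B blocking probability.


B(c,a) = (a^c/c!) / Σ_{k=0}^{c} a^k/k!
a^4/4! = 0.053804
Σ terms (k=0..4): 1.00000 + 1.06600 + 0.56818 + 0.20189 + 0.05380 = 2.889875
B = 0.053804/2.889875 = 0.018618

Final: 0.018618


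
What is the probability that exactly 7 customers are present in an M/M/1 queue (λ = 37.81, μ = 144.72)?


ρ = 37.81/144.72 = 0.2613
P_n = (1−ρ)·ρ^n = (1 − 0.2613)·0.2613^7 = 0.7387·0.00008309 = 0.00006138

Final: 0.00006138


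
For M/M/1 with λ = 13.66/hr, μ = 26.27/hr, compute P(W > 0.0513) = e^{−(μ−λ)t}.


W ~ Exponential(μ−λ) for M/M/1.
μ − λ = 26.27 − 13.66 = 12.6100
P(W > t) = e^{−(μ−λ)t} = e^{−0.6469} = 0.523670

Final: 0.523670


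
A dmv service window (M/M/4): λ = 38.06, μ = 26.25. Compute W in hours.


a = 1.4499; ρ = 0.3625; P₀ = 0.232674
Lq = P₀·a^c·ρ/(c!(1−ρ)²) = 0.03821
Wq = Lq/λ = 0.03821/38.06 = 0.001004 hr
W = Wq + 1/μ = 0.001004 + 0.03810 = 0.03910 hr

Final: 0.03910 hr


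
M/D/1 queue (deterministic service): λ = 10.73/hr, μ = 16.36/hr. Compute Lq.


ρ = 10.73/16.36 = 0.6559
M/D/1: Lq = ρ²/(2(1−ρ)) = 0.4302/(2·0.3441) = 0.62500

Final: 0.62500


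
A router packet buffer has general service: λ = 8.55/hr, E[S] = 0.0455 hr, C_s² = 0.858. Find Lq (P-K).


ρ = λ·E[S] = 8.55·0.0455 = 0.3890
Lq = ρ²(1+C_s²)/(2(1−ρ)) = 0.1513·(1+0.858)/(2·0.6110)
= 0.1513·1.8580/1.2220 = 0.23012

Final: 0.23012


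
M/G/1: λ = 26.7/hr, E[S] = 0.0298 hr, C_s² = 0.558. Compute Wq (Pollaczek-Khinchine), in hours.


ρ = λ·E[S] = 26.7·0.0298 = 0.7957
E[S²] = E[S]²(1+C_s²) = 0.0298²·(1+0.558) = 0.001384
Wq = λ·E[S²]/(2(1−ρ)) = 26.7·0.001384/(2·0.2043) = 0.09039 hr

Final: 0.09039 hr


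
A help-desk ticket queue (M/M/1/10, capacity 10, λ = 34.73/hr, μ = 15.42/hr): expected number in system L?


ρ = 34.73/15.42 = 2.2523
L = ρ[1 − (K+1)ρ^K + Kρ^(K+1)] / [(1−ρ)(1−ρ^(K+1))]
Numerator: 2.2523·(1 − 11·3358.954306 + 10·7565.271275) = 87174.586912
Denominator: (-1.2523)·(-7564.271275) = 9472.508322
L = 87174.586912/9472.508322 = 9.2029

Final: 9.2029


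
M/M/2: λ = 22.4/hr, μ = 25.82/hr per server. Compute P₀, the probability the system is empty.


a = λ/μ = 22.4/25.82 = 0.8675; ρ = a/c = 0.4338
Σ_{k=0}^{1} a^k/k! (terms k=0..1) = 1.00000 + 0.86754 = 1.86754
Tail: a^2/(2!(1−ρ)) = 0.75263/(2·0.5662) = 0.66460
P₀ = 1/(1.86754 + 0.66460) = 1/2.53215 = 0.394922

Final: 0.394922


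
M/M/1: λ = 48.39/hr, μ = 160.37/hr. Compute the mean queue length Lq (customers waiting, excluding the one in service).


ρ = 48.39/160.37 = 0.3017
Lq = ρ²/(1−ρ) = 0.09105/0.6983 = 0.1304

Final: 0.1304


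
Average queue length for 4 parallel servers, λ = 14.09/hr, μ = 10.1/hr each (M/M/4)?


a = λ/μ = 1.3950; ρ = a/4 = 0.3488
P₀ = 0.246126
Lq = P₀·a^c·ρ / (c!·(1−ρ)²) = 0.246126·3.78755·0.3488/(24·0.42411)
= 0.03194

Final: 0.03194


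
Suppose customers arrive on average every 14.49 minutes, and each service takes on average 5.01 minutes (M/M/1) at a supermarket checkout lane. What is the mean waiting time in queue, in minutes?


λ = 60/14.49 = 4.1408 /hr
μ = 60/5.01 = 11.9760 /hr
ρ = λ/μ = 4.1408/11.9760 = 0.3458
Wq = ρ/(μ−λ) = 0.3458/(11.9760−4.1408) = 0.04413 hr
In minutes: 0.04413·60 = 2.648 min

Final: 2.648 min


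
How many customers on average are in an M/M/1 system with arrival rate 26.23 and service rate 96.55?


ρ = λ/μ = 26.23/96.55 = 0.2717
L = ρ/(1−ρ) = 0.2717/(1 − 0.2717) = 0.2717/0.7283 = 0.3730

Final: 0.3730


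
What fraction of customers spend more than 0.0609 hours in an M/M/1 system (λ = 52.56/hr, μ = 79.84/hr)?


W ~ Exponential(μ−λ) for M/M/1.
μ − λ = 79.84 − 52.56 = 27.2800
P(W > t) = e^{−(μ−λ)t} = e^{−1.6614} = 0.189882

Final: 0.189882


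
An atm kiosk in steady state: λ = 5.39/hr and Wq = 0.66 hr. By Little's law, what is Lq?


Lq = λWq = 5.39·0.66 = 3.5574

Final: 3.5574


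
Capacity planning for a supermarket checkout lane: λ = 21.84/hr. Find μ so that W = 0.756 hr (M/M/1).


W = 1/(μ−λ) ⇒ μ − λ = 1/W = 1/0.756 = 1.3228
μ = λ + 1/W = 21.84 + 1.3228 = 23.1628 per hr

Final: 23.1628 /hr


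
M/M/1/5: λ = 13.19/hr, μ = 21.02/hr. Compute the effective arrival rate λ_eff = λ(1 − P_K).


ρ = 0.6275; P_K = (1−ρ)ρ^5/(1−ρ^6) = 0.038596
λ_eff = λ(1 − P_K) = 13.19·(1 − 0.038596) = 13.19·0.961404 = 12.6809 /hr

Final: 12.6809 /hr


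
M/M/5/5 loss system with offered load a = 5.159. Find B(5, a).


B(c,a) = (a^c/c!) / Σ_{k=0}^{c} a^k/k!
a^5/5! = 30.454144
Σ terms (k=0..5): 1.00000 + 5.15900 + 13.30764 + 22.88471 + 29.51555 + 30.45414 = 102.321039
B = 30.454144/102.321039 = 0.297633

Final: 0.297633


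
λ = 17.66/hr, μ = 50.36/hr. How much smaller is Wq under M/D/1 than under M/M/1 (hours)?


ρ = 17.66/50.36 = 0.3507
Wq(M/M/1) = ρ/(μ−λ) = 0.3507/32.70 = 0.01072 hr
Wq(M/D/1) = ρ/(2(μ−λ)) = 0.005362 hr
Savings = 0.01072 − 0.005362 = 0.005362 hr

Final: 0.005362 hr


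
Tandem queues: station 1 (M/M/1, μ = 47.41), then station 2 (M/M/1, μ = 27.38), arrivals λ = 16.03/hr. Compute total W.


Each node sees arrival rate λ = 16.03/hr (tandem ⇒ throughput preserved).
W₁ = 1/(μ₁−λ) = 1/(47.41−16.03) = 0.03187 hr
W₂ = 1/(μ₂−λ) = 1/(27.38−16.03) = 0.08811 hr
W_total = W₁ + W₂ = 0.03187 + 0.08811 = 0.11997 hr

Final: 0.11997 hr


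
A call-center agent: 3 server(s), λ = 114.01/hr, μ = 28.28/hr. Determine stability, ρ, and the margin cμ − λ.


Total capacity cμ = 3·28.28 = 84.84/hr
ρ = λ/(cμ) = 114.01/84.84 = 1.3438
Stable ⇔ ρ < 1: NO
Spare capacity = cμ − λ = 84.84 − 114.01 = -29.17/hr

Final: ρ = 1.3438; unstable; margin = -29.17/hr


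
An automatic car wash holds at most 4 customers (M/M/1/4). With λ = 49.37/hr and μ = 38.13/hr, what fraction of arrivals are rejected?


ρ = λ/μ = 49.37/38.13 = 1.2948
P_K = (1−ρ)ρ^K/(1−ρ^(K+1)) = (-0.2948·2.810511)/(1 − 3.638996)
= -0.828485/-2.638996 = 0.313940

Final: 0.313940


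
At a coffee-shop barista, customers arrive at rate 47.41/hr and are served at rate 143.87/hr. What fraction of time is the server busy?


ρ = λ/μ = 47.41/143.87 = 0.3295

Final: 0.3295


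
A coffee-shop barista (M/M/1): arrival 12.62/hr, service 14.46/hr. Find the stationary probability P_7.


ρ = 12.62/14.46 = 0.8728
P_n = (1−ρ)·ρ^n = (1 − 0.8728)·0.8728^7 = 0.1272·0.385689 = 0.049078

Final: 0.049078


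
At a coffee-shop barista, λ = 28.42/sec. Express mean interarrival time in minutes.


Mean interarrival time = 1/λ = 1/28.42 second = 0.03519 second
In minutes: 0.03519 × 0.0166667 = 0.0005864 min

Final: 0.0005864 min


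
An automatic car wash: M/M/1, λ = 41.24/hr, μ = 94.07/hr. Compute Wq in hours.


ρ = 41.24/94.07 = 0.4384
Wq = ρ/(μ−λ) = 0.4384/(94.07 − 41.24) = 0.4384/52.83 = 0.008298 hr

Final: 0.008298 hr


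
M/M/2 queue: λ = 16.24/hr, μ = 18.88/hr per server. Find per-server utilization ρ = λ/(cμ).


ρ = λ/(cμ) = 16.24/(2·18.88) = 16.24/37.76 = 0.4301

Final: 0.4301


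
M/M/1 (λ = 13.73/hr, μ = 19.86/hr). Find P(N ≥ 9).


ρ = 13.73/19.86 = 0.6913
P(N ≥ n) = ρ^n = 0.6913^9 = 0.036076

Final: 0.036076


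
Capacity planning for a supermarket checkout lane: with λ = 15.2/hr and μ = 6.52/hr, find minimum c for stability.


Stability requires cμ > λ ⇔ c > λ/μ.
λ/μ = 15.2/6.52 = 2.3313
Minimum integer c = ⌊2.3313⌋ + 1 = 3
Check: 3·6.52 = 19.56 > 15.2, while 2·6.52 = 13.04 ≤ 15.2

Final: 3 servers


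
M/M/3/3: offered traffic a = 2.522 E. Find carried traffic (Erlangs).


B(3,2.522) = 0.285153 (Erlang-B)
Carried load = a(1 − B) = 2.522·(1 − 0.285153) = 2.522·0.714847 = 1.8028 E

Final: 1.8028 Erlangs


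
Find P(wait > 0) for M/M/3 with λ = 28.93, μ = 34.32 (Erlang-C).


a = λ/μ = 0.8429; ρ = a/3 = 0.2810
P₀ = 0.427886 (from M/M/c formula)
C(c,a) = [a^c/(c!(1−ρ))]·P₀ = [0.59897/(6·0.7190)]·0.427886
= 0.13884·0.427886 = 0.059408

Final: 0.059408


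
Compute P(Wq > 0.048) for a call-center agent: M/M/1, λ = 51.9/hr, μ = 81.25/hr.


ρ = 51.9/81.25 = 0.6388
P(Wq > t) = ρ·e^{−(μ−λ)t} = 0.6388·e^{−1.4088}
= 0.6388·0.244436 = 0.156138

Final: 0.156138


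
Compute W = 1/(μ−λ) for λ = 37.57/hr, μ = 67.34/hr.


W = 1/(μ−λ) = 1/(67.34 − 37.57) = 1/29.77 = 0.03359 hr

Final: 0.03359 hr


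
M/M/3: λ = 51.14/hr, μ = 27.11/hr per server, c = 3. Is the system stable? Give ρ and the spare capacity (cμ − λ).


Total capacity cμ = 3·27.11 = 81.33/hr
ρ = λ/(cμ) = 51.14/81.33 = 0.6288
Stable ⇔ ρ < 1: YES
Spare capacity = cμ − λ = 81.33 − 51.14 = 30.19/hr

Final: ρ = 0.6288; stable; margin = 30.19/hr


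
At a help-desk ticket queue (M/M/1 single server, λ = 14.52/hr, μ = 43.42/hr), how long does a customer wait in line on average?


ρ = 14.52/43.42 = 0.3344
Wq = ρ/(μ−λ) = 0.3344/(43.42 − 14.52) = 0.3344/28.90 = 0.01157 hr

Final: 0.01157 hr


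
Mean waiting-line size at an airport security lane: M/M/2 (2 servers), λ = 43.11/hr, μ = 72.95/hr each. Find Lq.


a = λ/μ = 0.5910; ρ = a/2 = 0.2955
P₀ = 0.543834
Lq = P₀·a^c·ρ / (c!·(1−ρ)²) = 0.543834·0.34923·0.2955/(2·0.49635)
= 0.05653

Final: 0.05653


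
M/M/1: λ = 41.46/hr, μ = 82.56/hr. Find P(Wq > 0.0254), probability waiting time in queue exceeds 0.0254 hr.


ρ = 41.46/82.56 = 0.5022
P(Wq > t) = ρ·e^{−(μ−λ)t} = 0.5022·e^{−1.0439}
= 0.5022·0.352065 = 0.176800

Final: 0.176800


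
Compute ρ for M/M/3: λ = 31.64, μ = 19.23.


ρ = λ/(cμ) = 31.64/(3·19.23) = 31.64/57.69 = 0.5484

Final: 0.5484


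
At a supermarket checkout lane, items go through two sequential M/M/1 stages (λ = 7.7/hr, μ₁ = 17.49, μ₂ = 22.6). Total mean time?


Each node sees arrival rate λ = 7.7/hr (tandem ⇒ throughput preserved).
W₁ = 1/(μ₁−λ) = 1/(17.49−7.7) = 0.10215 hr
W₂ = 1/(μ₂−λ) = 1/(22.6−7.7) = 0.06711 hr
W_total = W₁ + W₂ = 0.10215 + 0.06711 = 0.16926 hr

Final: 0.16926 hr


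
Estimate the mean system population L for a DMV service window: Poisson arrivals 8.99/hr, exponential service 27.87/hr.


ρ = λ/μ = 8.99/27.87 = 0.3226
L = ρ/(1−ρ) = 0.3226/(1 − 0.3226) = 0.3226/0.6774 = 0.4762

Final: 0.4762


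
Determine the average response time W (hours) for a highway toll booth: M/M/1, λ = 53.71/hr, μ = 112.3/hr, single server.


W = 1/(μ−λ) = 1/(112.3 − 53.71) = 1/58.59 = 0.01707 hr

Final: 0.01707 hr


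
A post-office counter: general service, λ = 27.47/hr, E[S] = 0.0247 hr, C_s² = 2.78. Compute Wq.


ρ = λ·E[S] = 27.47·0.0247 = 0.6785
E[S²] = E[S]²(1+C_s²) = 0.0247²·(1+2.78) = 0.002306
Wq = λ·E[S²]/(2(1−ρ)) = 27.47·0.002306/(2·0.3215) = 0.09852 hr

Final: 0.09852 hr


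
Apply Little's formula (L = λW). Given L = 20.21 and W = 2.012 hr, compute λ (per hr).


λ = L/W = 20.21/2.012 = 10.0447 /hr

Final: 10.0447 /hr


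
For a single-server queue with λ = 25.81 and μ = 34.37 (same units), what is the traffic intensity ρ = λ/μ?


ρ = λ/μ = 25.81/34.37 = 0.7509

Final: 0.7509


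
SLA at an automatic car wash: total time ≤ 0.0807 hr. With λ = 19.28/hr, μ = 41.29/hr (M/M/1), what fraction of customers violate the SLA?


W ~ Exponential(μ−λ) for M/M/1.
μ − λ = 41.29 − 19.28 = 22.0100
P(W > t) = e^{−(μ−λ)t} = e^{−1.7762} = 0.169279

Final: 0.169279


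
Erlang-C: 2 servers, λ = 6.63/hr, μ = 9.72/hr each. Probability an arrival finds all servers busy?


a = λ/μ = 0.6821; ρ = a/2 = 0.3410
P₀ = 0.491369 (from M/M/c formula)
C(c,a) = [a^c/(c!(1−ρ))]·P₀ = [0.46526/(2·0.6590)]·0.491369
= 0.35303·0.491369 = 0.173468

Final: 0.173468


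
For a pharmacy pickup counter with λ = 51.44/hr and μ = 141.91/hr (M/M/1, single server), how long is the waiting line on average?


ρ = 51.44/141.91 = 0.3625
Lq = ρ²/(1−ρ) = 0.1314/0.6375 = 0.2061

Final: 0.2061
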